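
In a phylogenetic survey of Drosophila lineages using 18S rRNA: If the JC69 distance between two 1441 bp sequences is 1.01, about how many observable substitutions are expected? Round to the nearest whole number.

800

Invert JC69: p = (3/4)(1 − e^(−4d/3)) = 0.75 × (1 − e^(-1.346667)) = 0.75 × (1 − 0.260106) = 0.554921.
Expected differing sites = pL ≈ 0.554921 × 1441 = 799.641161 ≈ 800.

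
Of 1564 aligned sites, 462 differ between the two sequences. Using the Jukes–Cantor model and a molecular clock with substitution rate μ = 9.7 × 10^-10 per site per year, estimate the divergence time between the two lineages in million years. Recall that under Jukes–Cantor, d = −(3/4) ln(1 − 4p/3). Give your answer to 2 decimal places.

193.55

p = 462/1564 ≈ 0.295396.
d = −(3/4) ln(1 − 4p/3) = −0.75 ln(1 − 0.393861) = −0.75 ln(0.606139)
  = −0.75 × (-0.500646) = 0.375485 substitutions/site.
Under a molecular clock d = 2μt, so t = d/(2μ) = 0.375485 / (2 × 9.7 × 10^-10) = 193.55 million years.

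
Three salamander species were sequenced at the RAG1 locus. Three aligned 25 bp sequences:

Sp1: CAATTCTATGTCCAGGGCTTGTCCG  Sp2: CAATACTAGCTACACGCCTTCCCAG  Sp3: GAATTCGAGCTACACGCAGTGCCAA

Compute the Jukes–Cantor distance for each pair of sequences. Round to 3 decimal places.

Sp1–Sp2: 9/25 sites differ → p = 0.36, d = −0.75 ln(1 − 0.48) = 0.490445 ≈ 0.490.
Sp1–Sp3: 12/25 sites differ → p = 0.48, d = −0.75 ln(1 − 0.64) = 0.766238 ≈ 0.766.
Sp2–Sp3: 7/25 sites differ → p = 0.28, d = −0.75 ln(1 − 0.373333) = 0.350505 ≈ 0.351.

d(Sp1,Sp2) = 0.490, d(Sp1,Sp3) = 0.766, d(Sp2,Sp3) = 0.351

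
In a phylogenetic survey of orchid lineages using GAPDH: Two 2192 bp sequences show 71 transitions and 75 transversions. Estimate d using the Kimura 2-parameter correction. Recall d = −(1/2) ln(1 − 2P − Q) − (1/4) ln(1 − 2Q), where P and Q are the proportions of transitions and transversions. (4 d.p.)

0.0698

P = 71/2192 ≈ 0.032391 and Q = 75/2192 ≈ 0.034215.
Under the Kimura two-parameter model, d = −½ ln(1 − 2P − Q) − ¼ ln(1 − 2Q).
1 − 2P − Q = 0.901003, giving −½ ln(0.901003) = 0.052123.
1 − 2Q = 0.93157, giving −¼ ln(0.93157) = 0.017721.
d = 0.052123 + 0.017721 = 0.069844.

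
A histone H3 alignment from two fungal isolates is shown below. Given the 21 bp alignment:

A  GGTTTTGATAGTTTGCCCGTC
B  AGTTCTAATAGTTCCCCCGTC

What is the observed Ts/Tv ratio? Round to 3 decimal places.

Transitions are A↔G and C↔T; transversions are all other mismatches.
Transitions: 4. Transversions: 1.
R = 4/1 = 4.000.

4.000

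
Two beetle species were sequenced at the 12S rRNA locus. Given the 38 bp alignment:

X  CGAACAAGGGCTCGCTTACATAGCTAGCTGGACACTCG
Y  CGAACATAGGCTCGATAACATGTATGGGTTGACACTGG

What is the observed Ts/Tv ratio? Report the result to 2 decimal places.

Transitions are A↔G and C↔T; transversions are all other mismatches.
Transitions: 3. Transversions: 8.
R = 3/8 = 0.375 ≈ 0.38 (to 2 d.p.).

0.38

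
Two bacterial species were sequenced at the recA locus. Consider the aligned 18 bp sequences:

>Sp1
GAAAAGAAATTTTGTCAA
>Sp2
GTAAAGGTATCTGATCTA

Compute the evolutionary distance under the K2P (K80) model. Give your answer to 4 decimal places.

0.5524

Of 18 sites, 3 differences are transitions and 4 are transversions, so P = 3/18 ≈ 0.166667 and Q = 4/18 ≈ 0.222222.
Under the Kimura two-parameter model, d = −½ ln(1 − 2P − Q) − ¼ ln(1 − 2Q).
1 − 2P − Q = 0.444444, giving −½ ln(0.444444) = 0.405466.
1 − 2Q = 0.555556, giving −¼ ln(0.555556) = 0.146946.
d = 0.405466 + 0.146946 = 0.552412.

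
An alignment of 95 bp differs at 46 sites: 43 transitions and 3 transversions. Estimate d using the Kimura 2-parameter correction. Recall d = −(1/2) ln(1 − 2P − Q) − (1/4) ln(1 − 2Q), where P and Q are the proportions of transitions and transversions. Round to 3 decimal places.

P = 43/95 ≈ 0.452632 and Q = 3/95 ≈ 0.031579.
Under the Kimura two-parameter model, d = −½ ln(1 − 2P − Q) − ¼ ln(1 − 2Q).
1 − 2P − Q = 0.063157, giving −½ ln(0.063157) = 1.381066.
1 − 2Q = 0.936842, giving −¼ ln(0.936842) = 0.016310.
d = 1.381066 + 0.016310 = 1.397376.

1.397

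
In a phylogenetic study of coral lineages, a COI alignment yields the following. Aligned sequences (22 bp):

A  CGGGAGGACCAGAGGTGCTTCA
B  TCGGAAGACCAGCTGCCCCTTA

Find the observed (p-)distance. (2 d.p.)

The sequences differ at 9 of 22 positions (sites 1, 2, 6, 13, 14, 16, 17, 19, 21).
p = 9/22 = 0.409090… ≈ 0.41 (to 2 d.p.).

0.41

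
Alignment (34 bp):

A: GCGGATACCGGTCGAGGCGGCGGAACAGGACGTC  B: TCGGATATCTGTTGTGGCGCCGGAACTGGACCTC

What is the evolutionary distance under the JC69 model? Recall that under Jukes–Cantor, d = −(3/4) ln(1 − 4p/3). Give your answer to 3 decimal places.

0.282

The sequences differ at 8 of 34 sites (1, 8, 10, 13, 15, 20, 27, 32), so p = 8/34 ≈ 0.235294.
d = −(3/4) ln(1 − 4p/3) = −0.75 ln(1 − 0.313725) = −0.75 ln(0.686275)
  = −0.75 × (-0.376477) = 0.282358 substitutions/site.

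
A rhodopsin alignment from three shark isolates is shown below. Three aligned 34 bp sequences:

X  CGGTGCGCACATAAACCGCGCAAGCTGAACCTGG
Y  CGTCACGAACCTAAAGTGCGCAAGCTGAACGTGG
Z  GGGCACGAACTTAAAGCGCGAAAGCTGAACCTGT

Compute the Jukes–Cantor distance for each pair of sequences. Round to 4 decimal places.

X–Y: 8/34 sites differ → p ≈ 0.235294, d = −0.75 ln(1 − 0.313725) = 0.282358 ≈ 0.2824.
X–Z: 8/34 sites differ → p ≈ 0.235294, d = −0.75 ln(1 − 0.313725) = 0.282358 ≈ 0.2824.
Y–Z: 7/34 sites differ → p ≈ 0.205882, d = −0.75 ln(1 − 0.274509) = 0.240680 ≈ 0.2407.

d(X,Y) = 0.2824, d(X,Z) = 0.2824, d(Y,Z) = 0.2407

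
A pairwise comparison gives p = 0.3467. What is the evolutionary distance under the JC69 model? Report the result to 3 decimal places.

0.465

d = −(3/4) ln(1 − 4p/3) = −0.75 ln(1 − 0.462267) = −0.75 ln(0.537733)
  = −0.75 × (-0.620393) = 0.465295 substitutions/site.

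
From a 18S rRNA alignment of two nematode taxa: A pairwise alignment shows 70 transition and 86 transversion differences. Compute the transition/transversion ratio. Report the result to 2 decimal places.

0.81

R = 70/86 = 0.813953… ≈ 0.81 (to 2 d.p.).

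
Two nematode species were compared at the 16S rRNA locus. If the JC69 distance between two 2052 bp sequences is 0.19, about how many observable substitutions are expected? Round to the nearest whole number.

Invert JC69: p = (3/4)(1 − e^(−4d/3)) = 0.75 × (1 − e^(-0.253333)) = 0.75 × (1 − 0.776209) = 0.167843.
Expected differing sites = pL ≈ 0.167843 × 2052 = 344.413836 ≈ 344.

344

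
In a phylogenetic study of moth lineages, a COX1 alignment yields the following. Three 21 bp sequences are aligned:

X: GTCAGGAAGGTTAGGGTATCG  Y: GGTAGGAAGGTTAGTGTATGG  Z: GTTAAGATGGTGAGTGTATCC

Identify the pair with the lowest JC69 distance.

X–Y: 4/21 differ, p = 0.190, d = 0.220.
X–Z: 6/21 differ, p = 0.286, d = 0.360.
Y–Z: 6/21 differ, p = 0.286, d = 0.360.
The smallest distance is between X and Y.

X and Y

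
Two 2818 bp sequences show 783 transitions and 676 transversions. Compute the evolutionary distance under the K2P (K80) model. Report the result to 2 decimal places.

0.96

P = 783/2818 ≈ 0.277857 and Q = 676/2818 ≈ 0.239886.
Under the Kimura two-parameter model, d = −½ ln(1 − 2P − Q) − ¼ ln(1 − 2Q).
1 − 2P − Q = 0.2044, giving −½ ln(0.2044) = 0.793838.
1 − 2Q = 0.520228, giving −¼ ln(0.520228) = 0.163372.
d = 0.793838 + 0.163372 = 0.957210.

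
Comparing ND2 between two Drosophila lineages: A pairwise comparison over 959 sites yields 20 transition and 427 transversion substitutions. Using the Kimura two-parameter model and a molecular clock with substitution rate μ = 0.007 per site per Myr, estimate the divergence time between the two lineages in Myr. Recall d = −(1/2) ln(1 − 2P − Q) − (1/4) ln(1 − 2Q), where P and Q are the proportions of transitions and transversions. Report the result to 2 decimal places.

P = 20/959 ≈ 0.020855 and Q = 427/959 ≈ 0.445255.
Under the Kimura two-parameter model, d = −½ ln(1 − 2P − Q) − ¼ ln(1 − 2Q).
1 − 2P − Q = 0.513035, giving −½ ln(0.513035) = 0.333706.
1 − 2Q = 0.10949, giving −¼ ln(0.10949) = 0.552981.
d = 0.333706 + 0.552981 = 0.886687.
Under a molecular clock d = 2μt, so t = d/(2μ) = 0.886687 / (2 × 0.007) = 63.33 Myr.

63.33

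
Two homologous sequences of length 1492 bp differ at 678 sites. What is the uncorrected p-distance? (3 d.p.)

0.454

p = 678/1492 = 0.454423… ≈ 0.454 (to 3 d.p.).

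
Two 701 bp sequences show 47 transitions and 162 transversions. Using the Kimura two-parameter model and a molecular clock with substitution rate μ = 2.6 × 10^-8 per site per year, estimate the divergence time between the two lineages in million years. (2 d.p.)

7.35

P = 47/701 ≈ 0.067047 and Q = 162/701 ≈ 0.231098.
Under the Kimura two-parameter model, d = −½ ln(1 − 2P − Q) − ¼ ln(1 − 2Q).
1 − 2P − Q = 0.634808, giving −½ ln(0.634808) = 0.227216.
1 − 2Q = 0.537804, giving −¼ ln(0.537804) = 0.155065.
d = 0.227216 + 0.155065 = 0.382281.
Under a molecular clock d = 2μt, so t = d/(2μ) = 0.382281 / (2 × 2.6 × 10^-8) = 7.35 million years.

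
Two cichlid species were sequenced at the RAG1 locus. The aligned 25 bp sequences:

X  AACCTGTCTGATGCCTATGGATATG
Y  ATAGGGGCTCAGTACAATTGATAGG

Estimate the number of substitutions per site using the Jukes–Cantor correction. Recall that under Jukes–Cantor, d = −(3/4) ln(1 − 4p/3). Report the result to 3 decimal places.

0.766

The sequences differ at 12 of 25 sites, so p = 12/25 = 0.48.
d = −(3/4) ln(1 − 4p/3) = −0.75 ln(1 − 0.64) = −0.75 ln(0.36)
  = −0.75 × (-1.021651) = 0.766238 substitutions/site.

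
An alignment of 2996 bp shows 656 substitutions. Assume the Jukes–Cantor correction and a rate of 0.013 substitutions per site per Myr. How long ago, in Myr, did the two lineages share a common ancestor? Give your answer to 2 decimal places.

9.96

p = 656/2996 ≈ 0.218959.
d = −(3/4) ln(1 − 4p/3) = −0.75 ln(1 − 0.291945) = −0.75 ln(0.708055)
  = −0.75 × (-0.345234) = 0.258926 substitutions/site.
Under a molecular clock d = 2μt, so t = d/(2μ) = 0.258926 / (2 × 0.013) = 9.96 Myr.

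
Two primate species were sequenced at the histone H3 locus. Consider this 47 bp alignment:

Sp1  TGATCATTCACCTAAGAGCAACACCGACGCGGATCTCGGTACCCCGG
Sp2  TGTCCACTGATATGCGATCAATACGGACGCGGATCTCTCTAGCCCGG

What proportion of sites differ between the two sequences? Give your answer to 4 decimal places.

0.2979

The sequences differ at 14 of 47 positions.
p = 14/47 = 0.297872… ≈ 0.2979 (to 4 d.p.).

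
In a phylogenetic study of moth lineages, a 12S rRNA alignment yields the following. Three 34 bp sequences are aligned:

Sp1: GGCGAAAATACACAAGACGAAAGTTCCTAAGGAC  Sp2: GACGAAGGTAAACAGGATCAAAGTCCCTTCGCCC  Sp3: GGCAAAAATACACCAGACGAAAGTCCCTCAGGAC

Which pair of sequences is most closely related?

Sp1 and Sp3

Sp1–Sp2: 12/34 differ, p = 0.353, d = 0.477.
Sp1–Sp3: 4/34 differ, p = 0.118, d = 0.128.
Sp2–Sp3: 13/34 differ, p = 0.382, d = 0.535.
The smallest distance is between Sp1 and Sp3.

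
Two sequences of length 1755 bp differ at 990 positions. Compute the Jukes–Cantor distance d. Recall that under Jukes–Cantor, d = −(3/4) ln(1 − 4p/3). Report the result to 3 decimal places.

1.046

p = 990/1755 ≈ 0.564103.
d = −(3/4) ln(1 − 4p/3) = −0.75 ln(1 − 0.752137) = −0.75 ln(0.247863)
  = −0.75 × (-1.394879) = 1.046159 substitutions/site.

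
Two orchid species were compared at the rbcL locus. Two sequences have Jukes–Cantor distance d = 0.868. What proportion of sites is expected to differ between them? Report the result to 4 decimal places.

p = (3/4)(1 − e^(−4d/3)) = 0.75 × (1 − e^(-1.157333)) = 0.75 × (1 − 0.314323) = 0.514258.

0.5143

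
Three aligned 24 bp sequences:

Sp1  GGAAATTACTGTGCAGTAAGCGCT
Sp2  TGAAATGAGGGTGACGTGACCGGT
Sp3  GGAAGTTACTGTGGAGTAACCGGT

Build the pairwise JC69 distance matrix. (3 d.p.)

d(Sp1,Sp2) = 0.520, d(Sp1,Sp3) = 0.188, d(Sp2,Sp3) = 0.441

Sp1–Sp2: 9/24 sites differ → p = 0.375, d = −0.75 ln(1 − 0.5) = 0.519860 ≈ 0.520.
Sp1–Sp3: 4/24 sites differ → p ≈ 0.166667, d = −0.75 ln(1 − 0.222223) = 0.188487 ≈ 0.188.
Sp2–Sp3: 8/24 sites differ → p ≈ 0.333333, d = −0.75 ln(1 − 0.444444) = 0.440839 ≈ 0.441.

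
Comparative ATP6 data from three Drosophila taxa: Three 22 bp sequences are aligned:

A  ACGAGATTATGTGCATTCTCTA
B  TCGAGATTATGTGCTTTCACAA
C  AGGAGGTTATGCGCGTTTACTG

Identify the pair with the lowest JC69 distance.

A and B

A–B: 4/22 differ, p = 0.182, d = 0.208.
A–C: 7/22 differ, p = 0.318, d = 0.414.
B–C: 8/22 differ, p = 0.364, d = 0.497.
The smallest distance is between A and B.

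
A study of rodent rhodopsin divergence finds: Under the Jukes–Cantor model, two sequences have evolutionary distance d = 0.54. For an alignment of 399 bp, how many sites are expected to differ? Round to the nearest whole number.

Invert JC69: p = (3/4)(1 − e^(−4d/3)) = 0.75 × (1 − e^(-0.72)) = 0.75 × (1 − 0.486752) = 0.384936.
Expected differing sites = pL ≈ 0.384936 × 399 = 153.589464 ≈ 154.

154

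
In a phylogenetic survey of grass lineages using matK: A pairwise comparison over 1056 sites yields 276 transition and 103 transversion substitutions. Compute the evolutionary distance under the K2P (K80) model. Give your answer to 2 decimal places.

P = 276/1056 ≈ 0.261364 and Q = 103/1056 ≈ 0.097538.
Under the Kimura two-parameter model, d = −½ ln(1 − 2P − Q) − ¼ ln(1 − 2Q).
1 − 2P − Q = 0.379734, giving −½ ln(0.379734) = 0.484142.
1 − 2Q = 0.804924, giving −¼ ln(0.804924) = 0.054252.
d = 0.484142 + 0.054252 = 0.538394.

0.54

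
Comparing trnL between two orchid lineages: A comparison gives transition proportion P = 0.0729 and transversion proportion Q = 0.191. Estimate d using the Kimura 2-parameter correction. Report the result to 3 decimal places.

Under the Kimura two-parameter model, d = −½ ln(1 − 2P − Q) − ¼ ln(1 − 2Q).
1 − 2P − Q = 0.6632, giving −½ ln(0.6632) = 0.205339.
1 − 2Q = 0.618, giving −¼ ln(0.618) = 0.120317.
d = 0.205339 + 0.120317 = 0.325656.

0.326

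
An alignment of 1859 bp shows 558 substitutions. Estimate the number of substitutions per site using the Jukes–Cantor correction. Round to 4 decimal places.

p = 558/1859 ≈ 0.300161.
d = −(3/4) ln(1 − 4p/3) = −0.75 ln(1 − 0.400215) = −0.75 ln(0.599785)
  = −0.75 × (-0.511184) = 0.383388 substitutions/site.

0.3834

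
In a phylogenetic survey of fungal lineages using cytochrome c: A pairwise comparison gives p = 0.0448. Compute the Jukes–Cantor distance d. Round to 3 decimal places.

0.046

d = −(3/4) ln(1 − 4p/3) = −0.75 ln(1 − 0.059733) = −0.75 ln(0.940267)
  = −0.75 × (-0.061591) = 0.046193 substitutions/site.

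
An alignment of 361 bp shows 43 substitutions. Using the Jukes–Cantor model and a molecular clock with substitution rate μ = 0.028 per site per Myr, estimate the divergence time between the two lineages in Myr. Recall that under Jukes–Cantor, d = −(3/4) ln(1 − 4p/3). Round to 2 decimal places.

2.32

p = 43/361 ≈ 0.119114.
d = −(3/4) ln(1 − 4p/3) = −0.75 ln(1 − 0.158819) = −0.75 ln(0.841181)
  = −0.75 × (-0.172948) = 0.129711 substitutions/site.
Under a molecular clock d = 2μt, so t = d/(2μ) = 0.129711 / (2 × 0.028) = 2.32 Myr.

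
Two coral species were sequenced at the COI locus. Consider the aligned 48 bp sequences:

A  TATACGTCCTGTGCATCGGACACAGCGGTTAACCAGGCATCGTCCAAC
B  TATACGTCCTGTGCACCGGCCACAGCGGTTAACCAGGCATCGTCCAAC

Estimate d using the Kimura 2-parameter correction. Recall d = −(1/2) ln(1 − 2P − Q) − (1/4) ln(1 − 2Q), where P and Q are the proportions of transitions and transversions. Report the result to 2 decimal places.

0.04

Of 48 sites, 1 differences are transitions and 1 are transversions, so P = 1/48 ≈ 0.020833 and Q = 1/48 ≈ 0.020833.
Under the Kimura two-parameter model, d = −½ ln(1 − 2P − Q) − ¼ ln(1 − 2Q).
1 − 2P − Q = 0.937501, giving −½ ln(0.937501) = 0.032269.
1 − 2Q = 0.958334, giving −¼ ln(0.958334) = 0.010640.
d = 0.032269 + 0.010640 = 0.042909.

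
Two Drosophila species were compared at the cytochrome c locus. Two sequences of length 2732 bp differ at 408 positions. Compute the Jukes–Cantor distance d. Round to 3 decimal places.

0.167

p = 408/2732 ≈ 0.149341.
d = −(3/4) ln(1 − 4p/3) = −0.75 ln(1 − 0.199121) = −0.75 ln(0.800879)
  = −0.75 × (-0.222045) = 0.166534 substitutions/site.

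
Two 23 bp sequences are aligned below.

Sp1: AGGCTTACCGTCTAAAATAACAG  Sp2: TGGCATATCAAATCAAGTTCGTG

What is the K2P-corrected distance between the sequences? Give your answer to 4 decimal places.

Of 23 sites, 3 differences are transitions and 9 are transversions, so P = 3/23 ≈ 0.130435 and Q = 9/23 ≈ 0.391304.
Under the Kimura two-parameter model, d = −½ ln(1 − 2P − Q) − ¼ ln(1 − 2Q).
1 − 2P − Q = 0.347826, giving −½ ln(0.347826) = 0.528026.
1 − 2Q = 0.217392, giving −¼ ln(0.217392) = 0.381513.
d = 0.528026 + 0.381513 = 0.909539.

0.9095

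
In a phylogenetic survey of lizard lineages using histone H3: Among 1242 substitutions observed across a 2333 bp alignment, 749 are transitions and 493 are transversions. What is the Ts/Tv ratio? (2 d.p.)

R = 749/493 = 1.519269… ≈ 1.52 (to 2 d.p.).

1.52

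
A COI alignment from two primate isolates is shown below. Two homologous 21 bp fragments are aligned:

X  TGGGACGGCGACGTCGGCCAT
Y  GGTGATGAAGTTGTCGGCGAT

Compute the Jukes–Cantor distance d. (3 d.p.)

The sequences differ at 8 of 21 sites (1, 3, 6, 8, 9, 11, 12, 19), so p = 8/21 ≈ 0.380952.
d = −(3/4) ln(1 − 4p/3) = −0.75 ln(1 − 0.507936) = −0.75 ln(0.492064)
  = −0.75 × (-0.709146) = 0.531860 substitutions/site.

0.532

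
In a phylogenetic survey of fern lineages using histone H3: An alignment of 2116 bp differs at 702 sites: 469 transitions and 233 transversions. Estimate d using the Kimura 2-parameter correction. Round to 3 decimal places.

0.465

P = 469/2116 ≈ 0.221645 and Q = 233/2116 ≈ 0.110113.
Under the Kimura two-parameter model, d = −½ ln(1 − 2P − Q) − ¼ ln(1 − 2Q).
1 − 2P − Q = 0.446597, giving −½ ln(0.446597) = 0.403049.
1 − 2Q = 0.779774, giving −¼ ln(0.779774) = 0.062188.
d = 0.403049 + 0.062188 = 0.465237.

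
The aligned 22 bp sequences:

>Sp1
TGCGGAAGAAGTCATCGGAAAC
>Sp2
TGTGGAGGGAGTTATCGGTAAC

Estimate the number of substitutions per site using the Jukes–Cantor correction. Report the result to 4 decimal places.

0.2708

The sequences differ at 5 of 22 sites (3, 7, 9, 13, 19), so p = 5/22 ≈ 0.227273.
d = −(3/4) ln(1 − 4p/3) = −0.75 ln(1 − 0.303031) = −0.75 ln(0.696969)
  = −0.75 × (-0.361014) = 0.270761 substitutions/site.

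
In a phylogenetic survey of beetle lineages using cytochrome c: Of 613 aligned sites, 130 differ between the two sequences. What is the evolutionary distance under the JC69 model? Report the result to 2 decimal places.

0.25

p = 130/613 ≈ 0.212072.
d = −(3/4) ln(1 − 4p/3) = −0.75 ln(1 − 0.282763) = −0.75 ln(0.717237)
  = −0.75 × (-0.332349) = 0.249262 substitutions/site.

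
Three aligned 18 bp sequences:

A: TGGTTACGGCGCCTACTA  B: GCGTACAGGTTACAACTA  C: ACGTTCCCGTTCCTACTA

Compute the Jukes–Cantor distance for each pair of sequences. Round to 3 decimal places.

d(A,B) = 0.824, d(A,C) = 0.441, d(B,C) = 0.441

A–B: 9/18 sites differ → p = 0.5, d = −0.75 ln(1 − 0.666667) = 0.823960 ≈ 0.824.
A–C: 6/18 sites differ → p ≈ 0.333333, d = −0.75 ln(1 − 0.444444) = 0.440839 ≈ 0.441.
B–C: 6/18 sites differ → p ≈ 0.333333, d = −0.75 ln(1 − 0.444444) = 0.440839 ≈ 0.441.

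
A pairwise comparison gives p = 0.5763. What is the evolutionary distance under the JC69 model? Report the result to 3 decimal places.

d = −(3/4) ln(1 − 4p/3) = −0.75 ln(1 − 0.7684) = −0.75 ln(0.2316)
  = −0.75 × (-1.462744) = 1.097058 substitutions/site.

1.097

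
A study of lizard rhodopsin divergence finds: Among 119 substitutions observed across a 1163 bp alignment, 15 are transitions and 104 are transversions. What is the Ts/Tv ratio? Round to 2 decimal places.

R = 15/104 = 0.144230… ≈ 0.14 (to 2 d.p.).

0.14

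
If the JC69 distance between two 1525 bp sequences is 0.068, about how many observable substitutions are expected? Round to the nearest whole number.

99

Invert JC69: p = (3/4)(1 − e^(−4d/3)) = 0.75 × (1 − e^(-0.090667)) = 0.75 × (1 − 0.913322) = 0.065009.
Expected differing sites = pL ≈ 0.065009 × 1525 = 99.138725 ≈ 99.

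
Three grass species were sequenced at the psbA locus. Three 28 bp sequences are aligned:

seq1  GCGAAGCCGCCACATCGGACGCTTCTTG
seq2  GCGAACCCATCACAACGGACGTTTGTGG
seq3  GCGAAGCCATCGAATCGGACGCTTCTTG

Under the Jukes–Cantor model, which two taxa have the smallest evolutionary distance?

seq1 and seq3

seq1–seq2: 7/28 differ, p = 0.250, d = 0.304.
seq1–seq3: 4/28 differ, p = 0.143, d = 0.158.
seq2–seq3: 7/28 differ, p = 0.250, d = 0.304.
The smallest distance is between seq1 and seq3.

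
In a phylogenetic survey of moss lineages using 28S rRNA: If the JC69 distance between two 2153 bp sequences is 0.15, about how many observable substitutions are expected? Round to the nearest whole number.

Invert JC69: p = (3/4)(1 − e^(−4d/3)) = 0.75 × (1 − e^(-0.2)) = 0.75 × (1 − 0.818731) = 0.135952.
Expected differing sites = pL ≈ 0.135952 × 2153 = 292.704656 ≈ 293.

293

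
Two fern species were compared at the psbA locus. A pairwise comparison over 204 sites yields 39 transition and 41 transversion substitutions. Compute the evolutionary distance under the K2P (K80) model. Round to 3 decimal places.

P = 39/204 ≈ 0.191176 and Q = 41/204 ≈ 0.20098.
Under the Kimura two-parameter model, d = −½ ln(1 − 2P − Q) − ¼ ln(1 − 2Q).
1 − 2P − Q = 0.416668, giving −½ ln(0.416668) = 0.437733.
1 − 2Q = 0.59804, giving −¼ ln(0.59804) = 0.128524.
d = 0.437733 + 0.128524 = 0.566257.

0.566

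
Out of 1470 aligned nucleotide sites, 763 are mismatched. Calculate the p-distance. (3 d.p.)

p = 763/1470 = 0.519047… ≈ 0.519 (to 3 d.p.).

0.519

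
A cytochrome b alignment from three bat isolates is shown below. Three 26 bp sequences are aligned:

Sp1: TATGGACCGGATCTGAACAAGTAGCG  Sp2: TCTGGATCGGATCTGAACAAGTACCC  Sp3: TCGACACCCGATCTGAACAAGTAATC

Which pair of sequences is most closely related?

Sp1 and Sp2

Sp1–Sp2: 4/26 differ, p = 0.154, d = 0.172.
Sp1–Sp3: 8/26 differ, p = 0.308, d = 0.396.
Sp2–Sp3: 7/26 differ, p = 0.269, d = 0.334.
The smallest distance is between Sp1 and Sp2.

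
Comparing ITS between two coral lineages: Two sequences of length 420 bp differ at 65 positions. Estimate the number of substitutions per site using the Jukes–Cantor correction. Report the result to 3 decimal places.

0.173

p = 65/420 ≈ 0.154762.
d = −(3/4) ln(1 − 4p/3) = −0.75 ln(1 − 0.206349) = −0.75 ln(0.793651)
  = −0.75 × (-0.231111) = 0.173333 substitutions/site.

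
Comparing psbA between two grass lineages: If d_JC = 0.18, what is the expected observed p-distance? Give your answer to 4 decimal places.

0.1600

p = (3/4)(1 − e^(−4d/3)) = 0.75 × (1 − e^(-0.24)) = 0.75 × (1 − 0.786628) = 0.160029.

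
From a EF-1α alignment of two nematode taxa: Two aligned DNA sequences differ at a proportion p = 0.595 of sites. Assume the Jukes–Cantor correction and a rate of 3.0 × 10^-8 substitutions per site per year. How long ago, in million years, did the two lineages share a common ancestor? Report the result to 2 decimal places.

d = −(3/4) ln(1 − 4p/3) = −0.75 ln(1 − 0.793333) = −0.75 ln(0.206667)
  = −0.75 × (-1.576646) = 1.182485 substitutions/site.
Under a molecular clock d = 2μt, so t = d/(2μ) = 1.182485 / (2 × 3.0 × 10^-8) = 19.71 million years.

19.71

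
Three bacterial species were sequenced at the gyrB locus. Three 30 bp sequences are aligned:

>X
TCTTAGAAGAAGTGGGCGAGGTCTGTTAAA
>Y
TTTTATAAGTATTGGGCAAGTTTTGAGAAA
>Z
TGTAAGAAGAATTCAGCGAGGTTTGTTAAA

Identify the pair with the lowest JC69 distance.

X–Y: 9/30 differ, p = 0.300, d = 0.383.
X–Z: 6/30 differ, p = 0.200, d = 0.233.
Y–Z: 10/30 differ, p = 0.333, d = 0.441.
The smallest distance is between X and Z.

X and Z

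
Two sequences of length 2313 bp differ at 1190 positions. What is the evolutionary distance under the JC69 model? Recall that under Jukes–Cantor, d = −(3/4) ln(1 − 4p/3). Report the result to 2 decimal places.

0.87

p = 1190/2313 ≈ 0.514483.
d = −(3/4) ln(1 − 4p/3) = −0.75 ln(1 − 0.685977) = −0.75 ln(0.314023)
  = −0.75 × (-1.158289) = 0.868717 substitutions/site.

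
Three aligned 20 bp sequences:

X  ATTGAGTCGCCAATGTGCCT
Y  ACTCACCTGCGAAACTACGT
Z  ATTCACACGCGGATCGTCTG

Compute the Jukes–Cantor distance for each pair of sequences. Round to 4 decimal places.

d(X,Y) = 0.8240, d(X,Z) = 0.8240, d(Y,Z) = 0.6872

X–Y: 10/20 sites differ → p = 0.5, d = −0.75 ln(1 − 0.666667) = 0.823960 ≈ 0.8240.
X–Z: 10/20 sites differ → p = 0.5, d = −0.75 ln(1 − 0.666667) = 0.823960 ≈ 0.8240.
Y–Z: 9/20 sites differ → p = 0.45, d = −0.75 ln(1 − 0.6) = 0.687218 ≈ 0.6872.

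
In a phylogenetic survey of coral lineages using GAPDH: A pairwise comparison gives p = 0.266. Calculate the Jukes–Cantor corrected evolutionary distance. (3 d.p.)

d = −(3/4) ln(1 − 4p/3) = −0.75 ln(1 − 0.354667) = −0.75 ln(0.645333)
  = −0.75 × (-0.437989) = 0.328492 substitutions/site.

0.328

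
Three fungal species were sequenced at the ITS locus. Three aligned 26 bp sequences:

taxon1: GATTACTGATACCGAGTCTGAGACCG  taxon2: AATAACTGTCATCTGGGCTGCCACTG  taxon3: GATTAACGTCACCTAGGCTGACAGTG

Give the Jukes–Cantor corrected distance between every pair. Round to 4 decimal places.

d(taxon1,taxon2) = 0.6228, d(taxon1,taxon3) = 0.4643, d(taxon2,taxon3) = 0.3961

taxon1–taxon2: 11/26 sites differ → p ≈ 0.423077, d = −0.75 ln(1 − 0.564103) = 0.622762 ≈ 0.6228.
taxon1–taxon3: 9/26 sites differ → p ≈ 0.346154, d = −0.75 ln(1 − 0.461539) = 0.464280 ≈ 0.4643.
taxon2–taxon3: 8/26 sites differ → p ≈ 0.307692, d = −0.75 ln(1 − 0.410256) = 0.396050 ≈ 0.3961.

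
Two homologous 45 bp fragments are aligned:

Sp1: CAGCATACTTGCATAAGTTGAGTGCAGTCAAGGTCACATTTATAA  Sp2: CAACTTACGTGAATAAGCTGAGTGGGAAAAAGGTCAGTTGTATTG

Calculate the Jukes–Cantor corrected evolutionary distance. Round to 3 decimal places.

The sequences differ at 15 of 45 sites, so p = 15/45 ≈ 0.333333.
d = −(3/4) ln(1 − 4p/3) = −0.75 ln(1 − 0.444444) = −0.75 ln(0.555556)
  = −0.75 × (-0.587786) = 0.440840 substitutions/site.

0.441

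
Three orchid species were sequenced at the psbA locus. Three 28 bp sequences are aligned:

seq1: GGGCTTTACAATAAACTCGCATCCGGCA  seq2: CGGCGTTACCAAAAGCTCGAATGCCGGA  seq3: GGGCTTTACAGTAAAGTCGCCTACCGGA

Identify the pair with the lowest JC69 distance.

seq1–seq2: 9/28 differ, p = 0.321, d = 0.420.
seq1–seq3: 6/28 differ, p = 0.214, d = 0.252.
seq2–seq3: 10/28 differ, p = 0.357, d = 0.485.
The smallest distance is between seq1 and seq3.

seq1 and seq3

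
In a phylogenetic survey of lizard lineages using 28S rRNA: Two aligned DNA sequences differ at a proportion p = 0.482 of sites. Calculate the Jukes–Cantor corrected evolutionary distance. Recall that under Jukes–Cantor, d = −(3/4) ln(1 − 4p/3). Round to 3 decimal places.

d = −(3/4) ln(1 − 4p/3) = −0.75 ln(1 − 0.642667) = −0.75 ln(0.357333)
  = −0.75 × (-1.029087) = 0.771815 substitutions/site.

0.772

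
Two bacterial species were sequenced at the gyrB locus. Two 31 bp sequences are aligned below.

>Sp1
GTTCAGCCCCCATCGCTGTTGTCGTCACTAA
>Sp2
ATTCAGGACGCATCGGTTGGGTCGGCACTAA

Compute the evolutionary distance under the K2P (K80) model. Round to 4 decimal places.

0.3762

Of 31 sites, 1 differences are transitions and 8 are transversions, so P = 1/31 ≈ 0.032258 and Q = 8/31 ≈ 0.258065.
Under the Kimura two-parameter model, d = −½ ln(1 − 2P − Q) − ¼ ln(1 − 2Q).
1 − 2P − Q = 0.677419, giving −½ ln(0.677419) = 0.194733.
1 − 2Q = 0.48387, giving −¼ ln(0.48387) = 0.181485.
d = 0.194733 + 0.181485 = 0.376218.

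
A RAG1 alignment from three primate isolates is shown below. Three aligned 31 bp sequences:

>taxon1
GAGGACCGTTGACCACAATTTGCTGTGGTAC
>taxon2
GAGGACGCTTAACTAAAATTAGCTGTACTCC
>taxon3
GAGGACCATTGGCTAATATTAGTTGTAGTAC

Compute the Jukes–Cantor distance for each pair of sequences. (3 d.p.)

taxon1–taxon2: 9/31 sites differ → p ≈ 0.290323, d = −0.75 ln(1 − 0.387097) = 0.367161 ≈ 0.367.
taxon1–taxon3: 8/31 sites differ → p ≈ 0.258065, d = −0.75 ln(1 − 0.344087) = 0.316295 ≈ 0.316.
taxon2–taxon3: 8/31 sites differ → p ≈ 0.258065, d = −0.75 ln(1 − 0.344087) = 0.316295 ≈ 0.316.

d(taxon1,taxon2) = 0.367, d(taxon1,taxon3) = 0.316, d(taxon2,taxon3) = 0.316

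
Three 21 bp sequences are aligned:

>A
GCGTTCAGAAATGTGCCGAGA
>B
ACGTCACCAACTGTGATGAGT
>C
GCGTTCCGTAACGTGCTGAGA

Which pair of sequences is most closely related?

A–B: 9/21 differ, p = 0.429, d = 0.635.
A–C: 4/21 differ, p = 0.190, d = 0.220.
B–C: 9/21 differ, p = 0.429, d = 0.635.
The smallest distance is between A and C.

A and C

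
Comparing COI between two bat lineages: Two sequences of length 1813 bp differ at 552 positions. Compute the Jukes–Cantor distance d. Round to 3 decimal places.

0.391

p = 552/1813 ≈ 0.304468.
d = −(3/4) ln(1 − 4p/3) = −0.75 ln(1 − 0.405957) = −0.75 ln(0.594043)
  = −0.75 × (-0.520804) = 0.390603 substitutions/site.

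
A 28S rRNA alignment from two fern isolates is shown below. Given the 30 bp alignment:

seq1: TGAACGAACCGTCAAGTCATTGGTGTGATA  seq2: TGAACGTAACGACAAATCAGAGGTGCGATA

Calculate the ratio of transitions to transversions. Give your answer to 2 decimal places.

0.40

Transitions are A↔G and C↔T; transversions are all other mismatches.
Transitions: 2. Transversions: 5.
R = 2/5 = 0.40.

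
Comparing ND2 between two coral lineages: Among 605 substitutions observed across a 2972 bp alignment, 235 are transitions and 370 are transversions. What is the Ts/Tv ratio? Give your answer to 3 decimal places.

0.635

R = 235/370 = 0.635135… ≈ 0.635 (to 3 d.p.).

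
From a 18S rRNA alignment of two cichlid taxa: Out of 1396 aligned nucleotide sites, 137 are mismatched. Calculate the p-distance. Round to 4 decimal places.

0.0981

p = 137/1396 = 0.098137… ≈ 0.0981 (to 4 d.p.).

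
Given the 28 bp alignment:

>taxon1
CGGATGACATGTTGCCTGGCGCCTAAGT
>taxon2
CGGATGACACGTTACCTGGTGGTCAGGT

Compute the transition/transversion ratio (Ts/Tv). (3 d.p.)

Transitions are A↔G and C↔T; transversions are all other mismatches.
Transitions: 6. Transversions: 1.
R = 6/1 = 6.000.

6.000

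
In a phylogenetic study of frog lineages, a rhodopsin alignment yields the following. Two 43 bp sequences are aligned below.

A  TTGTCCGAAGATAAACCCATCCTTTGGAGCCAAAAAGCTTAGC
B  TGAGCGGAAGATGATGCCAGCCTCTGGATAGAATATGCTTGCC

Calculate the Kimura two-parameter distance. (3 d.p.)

0.517

Of 43 sites, 4 differences are transitions and 12 are transversions, so P = 4/43 ≈ 0.093023 and Q = 12/43 ≈ 0.27907.
Under the Kimura two-parameter model, d = −½ ln(1 − 2P − Q) − ¼ ln(1 − 2Q).
1 − 2P − Q = 0.534884, giving −½ ln(0.534884) = 0.312853.
1 − 2Q = 0.44186, giving −¼ ln(0.44186) = 0.204191.
d = 0.312853 + 0.204191 = 0.517044.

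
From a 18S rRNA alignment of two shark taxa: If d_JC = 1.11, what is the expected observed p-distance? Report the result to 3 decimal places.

p = (3/4)(1 − e^(−4d/3)) = 0.75 × (1 − e^(-1.48)) = 0.75 × (1 − 0.227638) = 0.579272.

0.579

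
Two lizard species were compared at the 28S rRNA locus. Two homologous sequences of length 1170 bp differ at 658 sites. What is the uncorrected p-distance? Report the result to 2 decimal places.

p = 658/1170 = 0.562393… ≈ 0.56 (to 2 d.p.).

0.56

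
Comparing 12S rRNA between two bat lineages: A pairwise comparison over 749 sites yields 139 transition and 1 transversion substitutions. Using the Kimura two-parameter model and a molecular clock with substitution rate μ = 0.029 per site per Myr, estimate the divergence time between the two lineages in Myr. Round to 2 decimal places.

4.03

P = 139/749 ≈ 0.185581 and Q = 1/749 ≈ 0.001335.
Under the Kimura two-parameter model, d = −½ ln(1 − 2P − Q) − ¼ ln(1 − 2Q).
1 − 2P − Q = 0.627503, giving −½ ln(0.627503) = 0.233003.
1 − 2Q = 0.99733, giving −¼ ln(0.99733) = 0.000668.
d = 0.233003 + 0.000668 = 0.233671.
Under a molecular clock d = 2μt, so t = d/(2μ) = 0.233671 / (2 × 0.029) = 4.03 Myr.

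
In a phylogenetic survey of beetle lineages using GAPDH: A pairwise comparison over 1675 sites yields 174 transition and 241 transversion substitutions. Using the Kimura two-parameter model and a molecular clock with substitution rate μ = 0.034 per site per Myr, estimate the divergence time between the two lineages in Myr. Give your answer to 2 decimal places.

P = 174/1675 ≈ 0.103881 and Q = 241/1675 ≈ 0.143881.
Under the Kimura two-parameter model, d = −½ ln(1 − 2P − Q) − ¼ ln(1 − 2Q).
1 − 2P − Q = 0.648357, giving −½ ln(0.648357) = 0.216657.
1 − 2Q = 0.712238, giving −¼ ln(0.712238) = 0.084836.
d = 0.216657 + 0.084836 = 0.301493.
Under a molecular clock d = 2μt, so t = d/(2μ) = 0.301493 / (2 × 0.034) = 4.43 Myr.

4.43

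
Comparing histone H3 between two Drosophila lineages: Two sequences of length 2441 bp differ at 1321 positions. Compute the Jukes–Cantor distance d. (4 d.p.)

0.9589

p = 1321/2441 ≈ 0.541172.
d = −(3/4) ln(1 − 4p/3) = −0.75 ln(1 − 0.721563) = −0.75 ln(0.278437)
  = −0.75 × (-1.278563) = 0.958922 substitutions/site.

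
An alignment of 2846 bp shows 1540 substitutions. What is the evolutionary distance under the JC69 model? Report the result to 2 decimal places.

p = 1540/2846 ≈ 0.54111.
d = −(3/4) ln(1 − 4p/3) = −0.75 ln(1 − 0.72148) = −0.75 ln(0.27852)
  = −0.75 × (-1.278265) = 0.958699 substitutions/site.

0.96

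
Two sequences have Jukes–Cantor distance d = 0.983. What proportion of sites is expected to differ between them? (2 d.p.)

0.55

p = (3/4)(1 − e^(−4d/3)) = 0.75 × (1 − e^(-1.310667)) = 0.75 × (1 − 0.269640) = 0.547770.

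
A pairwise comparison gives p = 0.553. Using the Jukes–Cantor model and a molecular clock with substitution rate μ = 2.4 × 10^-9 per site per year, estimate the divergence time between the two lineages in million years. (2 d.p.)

208.89

d = −(3/4) ln(1 − 4p/3) = −0.75 ln(1 − 0.737333) = −0.75 ln(0.262667)
  = −0.75 × (-1.336868) = 1.002651 substitutions/site.
Under a molecular clock d = 2μt, so t = d/(2μ) = 1.002651 / (2 × 2.4 × 10^-9) = 208.89 million years.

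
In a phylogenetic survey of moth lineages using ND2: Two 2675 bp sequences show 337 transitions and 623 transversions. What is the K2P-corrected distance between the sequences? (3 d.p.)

P = 337/2675 ≈ 0.125981 and Q = 623/2675 ≈ 0.232897.
Under the Kimura two-parameter model, d = −½ ln(1 − 2P − Q) − ¼ ln(1 − 2Q).
1 − 2P − Q = 0.515141, giving −½ ln(0.515141) = 0.331657.
1 − 2Q = 0.534206, giving −¼ ln(0.534206) = 0.156743.
d = 0.331657 + 0.156743 = 0.488400.

0.488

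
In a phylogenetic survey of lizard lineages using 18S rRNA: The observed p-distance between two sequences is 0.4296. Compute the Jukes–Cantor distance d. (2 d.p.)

d = −(3/4) ln(1 − 4p/3) = −0.75 ln(1 − 0.5728) = −0.75 ln(0.4272)
  = −0.75 × (-0.850503) = 0.637877 substitutions/site.

0.64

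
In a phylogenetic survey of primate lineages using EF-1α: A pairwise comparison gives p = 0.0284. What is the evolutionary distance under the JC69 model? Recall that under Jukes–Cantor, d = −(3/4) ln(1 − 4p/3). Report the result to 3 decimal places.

d = −(3/4) ln(1 − 4p/3) = −0.75 ln(1 − 0.037867) = −0.75 ln(0.962133)
  = −0.75 × (-0.038603) = 0.028952 substitutions/site.

0.029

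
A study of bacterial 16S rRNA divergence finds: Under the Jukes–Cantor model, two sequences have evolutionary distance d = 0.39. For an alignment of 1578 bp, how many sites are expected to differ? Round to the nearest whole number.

Invert JC69: p = (3/4)(1 − e^(−4d/3)) = 0.75 × (1 − e^(-0.52)) = 0.75 × (1 − 0.594521) = 0.304109.
Expected differing sites = pL ≈ 0.304109 × 1578 = 479.884002 ≈ 480.

480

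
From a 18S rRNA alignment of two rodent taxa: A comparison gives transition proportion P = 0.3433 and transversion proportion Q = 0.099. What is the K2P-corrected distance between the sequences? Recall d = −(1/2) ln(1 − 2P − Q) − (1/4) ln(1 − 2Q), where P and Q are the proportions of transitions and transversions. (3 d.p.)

0.825

Under the Kimura two-parameter model, d = −½ ln(1 − 2P − Q) − ¼ ln(1 − 2Q).
1 − 2P − Q = 0.2144, giving −½ ln(0.2144) = 0.769956.
1 − 2Q = 0.802, giving −¼ ln(0.802) = 0.055162.
d = 0.769956 + 0.055162 = 0.825118.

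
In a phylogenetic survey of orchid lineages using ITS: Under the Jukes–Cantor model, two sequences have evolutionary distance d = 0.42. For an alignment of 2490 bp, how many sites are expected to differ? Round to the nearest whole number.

801

Invert JC69: p = (3/4)(1 − e^(−4d/3)) = 0.75 × (1 − e^(-0.56)) = 0.75 × (1 − 0.571209) = 0.321593.
Expected differing sites = pL ≈ 0.321593 × 2490 = 800.76657 ≈ 801.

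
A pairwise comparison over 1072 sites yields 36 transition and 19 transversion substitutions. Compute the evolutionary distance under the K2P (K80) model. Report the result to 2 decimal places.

P = 36/1072 ≈ 0.033582 and Q = 19/1072 ≈ 0.017724.
Under the Kimura two-parameter model, d = −½ ln(1 − 2P − Q) − ¼ ln(1 − 2Q).
1 − 2P − Q = 0.915112, giving −½ ln(0.915112) = 0.044354.
1 − 2Q = 0.964552, giving −¼ ln(0.964552) = 0.009023.
d = 0.044354 + 0.009023 = 0.053377.

0.05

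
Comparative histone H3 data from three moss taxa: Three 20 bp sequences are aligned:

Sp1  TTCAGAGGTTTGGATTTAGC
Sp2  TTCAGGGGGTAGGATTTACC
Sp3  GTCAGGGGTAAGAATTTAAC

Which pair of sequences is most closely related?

Sp1–Sp2: 4/20 differ, p = 0.200, d = 0.233.
Sp1–Sp3: 6/20 differ, p = 0.300, d = 0.383.
Sp2–Sp3: 5/20 differ, p = 0.250, d = 0.304.
The smallest distance is between Sp1 and Sp2.

Sp1 and Sp2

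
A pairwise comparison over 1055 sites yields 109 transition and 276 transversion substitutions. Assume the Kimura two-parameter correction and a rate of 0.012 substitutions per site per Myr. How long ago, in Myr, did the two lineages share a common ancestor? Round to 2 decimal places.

20.87

P = 109/1055 ≈ 0.103318 and Q = 276/1055 ≈ 0.261611.
Under the Kimura two-parameter model, d = −½ ln(1 − 2P − Q) − ¼ ln(1 − 2Q).
1 − 2P − Q = 0.531753, giving −½ ln(0.531753) = 0.315788.
1 − 2Q = 0.476778, giving −¼ ln(0.476778) = 0.185176.
d = 0.315788 + 0.185176 = 0.500964.
Under a molecular clock d = 2μt, so t = d/(2μ) = 0.500964 / (2 × 0.012) = 20.87 Myr.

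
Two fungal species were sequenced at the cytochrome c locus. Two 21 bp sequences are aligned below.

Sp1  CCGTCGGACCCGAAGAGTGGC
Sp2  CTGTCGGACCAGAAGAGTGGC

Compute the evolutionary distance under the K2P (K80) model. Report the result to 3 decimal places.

0.102

Of 21 sites, 1 differences are transitions and 1 are transversions, so P = 1/21 ≈ 0.047619 and Q = 1/21 ≈ 0.047619.
Under the Kimura two-parameter model, d = −½ ln(1 − 2P − Q) − ¼ ln(1 − 2Q).
1 − 2P − Q = 0.857143, giving −½ ln(0.857143) = 0.077075.
1 − 2Q = 0.904762, giving −¼ ln(0.904762) = 0.025021.
d = 0.077075 + 0.025021 = 0.102096.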